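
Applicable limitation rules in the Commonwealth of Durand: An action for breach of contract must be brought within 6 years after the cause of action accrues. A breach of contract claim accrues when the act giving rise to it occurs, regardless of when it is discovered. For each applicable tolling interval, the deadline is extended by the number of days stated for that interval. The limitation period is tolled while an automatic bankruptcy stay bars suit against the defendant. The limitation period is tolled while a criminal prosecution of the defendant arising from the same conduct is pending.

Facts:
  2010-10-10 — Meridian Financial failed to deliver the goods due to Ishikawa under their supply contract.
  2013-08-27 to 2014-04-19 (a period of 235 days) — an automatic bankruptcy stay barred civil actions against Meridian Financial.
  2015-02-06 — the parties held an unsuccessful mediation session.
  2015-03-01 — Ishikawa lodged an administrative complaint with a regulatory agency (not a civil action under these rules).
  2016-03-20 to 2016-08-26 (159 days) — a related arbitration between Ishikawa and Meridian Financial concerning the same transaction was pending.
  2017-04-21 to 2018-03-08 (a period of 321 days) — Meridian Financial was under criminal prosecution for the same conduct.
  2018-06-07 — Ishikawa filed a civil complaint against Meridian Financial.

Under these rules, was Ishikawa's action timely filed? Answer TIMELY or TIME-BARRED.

The cause of action accrued on 2010-10-10, the date of the act.
Adding the 6 years base period to 2010-10-10 gives a deadline of 2016-10-10, before any tolling.
The period was tolled for 235 days by the automatic bankruptcy stay (2013-08-27 to 2014-04-19), pushing the deadline to 2017-06-02.
The period was tolled for 321 days by the pending criminal prosecution (2017-04-21 to 2018-03-08), pushing the deadline to 2018-04-19.
Although a pending arbitration ran from 2016-03-20 to 2016-08-26, the stated rules do not make that a tolling event, so it is disregarded.
None of the other events listed affects the running of the period under the stated rules.
Filing on 2018-06-07 missed the 2018-04-19 deadline — the action is time-barred.

TIME-BARRED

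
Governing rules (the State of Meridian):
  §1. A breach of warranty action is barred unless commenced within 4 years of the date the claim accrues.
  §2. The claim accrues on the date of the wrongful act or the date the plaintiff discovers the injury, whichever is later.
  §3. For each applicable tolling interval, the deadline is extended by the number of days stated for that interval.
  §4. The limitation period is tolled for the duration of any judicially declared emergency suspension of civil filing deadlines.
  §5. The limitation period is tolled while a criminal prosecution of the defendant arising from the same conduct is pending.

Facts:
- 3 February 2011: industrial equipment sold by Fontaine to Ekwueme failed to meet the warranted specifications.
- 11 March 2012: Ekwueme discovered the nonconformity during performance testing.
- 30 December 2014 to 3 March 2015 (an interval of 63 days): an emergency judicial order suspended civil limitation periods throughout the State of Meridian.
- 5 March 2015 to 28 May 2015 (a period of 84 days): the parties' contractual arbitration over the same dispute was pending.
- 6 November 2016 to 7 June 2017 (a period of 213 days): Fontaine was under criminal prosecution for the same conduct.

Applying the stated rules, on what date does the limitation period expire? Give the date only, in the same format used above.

13 May 2016

The claim accrued on 11 March 2012 — the later of the 3 February 2011 act and the 11 March 2012 discovery.
The untolled deadline — 4 years after 11 March 2012 — is 11 March 2016.
The emergency suspension of filing deadlines from 30 December 2014 to 3 March 2015 tolled the period for 63 days, extending the deadline to 13 May 2016.
The pending criminal prosecution starting 6 November 2016 came too late — the period had run on 13 May 2016 — and so does not extend the deadline.
No stated provision tolls the period for a pending arbitration, so the interval from 5 March 2015 to 28 May 2015 has no effect on the deadline.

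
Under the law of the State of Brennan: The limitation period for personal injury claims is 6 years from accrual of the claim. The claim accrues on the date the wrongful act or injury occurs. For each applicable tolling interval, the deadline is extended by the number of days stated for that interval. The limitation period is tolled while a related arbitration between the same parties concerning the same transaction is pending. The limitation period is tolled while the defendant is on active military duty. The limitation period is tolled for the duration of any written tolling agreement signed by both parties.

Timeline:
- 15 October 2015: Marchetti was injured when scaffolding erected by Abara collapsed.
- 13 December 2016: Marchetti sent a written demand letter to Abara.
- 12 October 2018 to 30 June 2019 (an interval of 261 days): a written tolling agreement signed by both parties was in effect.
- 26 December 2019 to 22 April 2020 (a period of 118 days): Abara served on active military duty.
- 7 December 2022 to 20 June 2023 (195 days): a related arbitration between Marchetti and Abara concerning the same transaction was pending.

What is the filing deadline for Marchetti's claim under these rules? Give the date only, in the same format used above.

29 October 2022

The limitation period began to run on 15 October 2015.
Adding the 6 years base period to 15 October 2015 gives a deadline of 15 October 2021, before any tolling.
The period was tolled for 261 days by the written tolling agreement (12 October 2018 to 30 June 2019), pushing the deadline to 3 July 2022.
The defendant's active military service from 26 December 2019 to 22 April 2020 tolled the period for 118 days, extending the deadline to 29 October 2022.
By the time the pending related arbitration began on 7 December 2022, the limitation period had already expired on 29 October 2022; that interval cannot revive it.
Nothing else in the chronology tolls or restarts the period.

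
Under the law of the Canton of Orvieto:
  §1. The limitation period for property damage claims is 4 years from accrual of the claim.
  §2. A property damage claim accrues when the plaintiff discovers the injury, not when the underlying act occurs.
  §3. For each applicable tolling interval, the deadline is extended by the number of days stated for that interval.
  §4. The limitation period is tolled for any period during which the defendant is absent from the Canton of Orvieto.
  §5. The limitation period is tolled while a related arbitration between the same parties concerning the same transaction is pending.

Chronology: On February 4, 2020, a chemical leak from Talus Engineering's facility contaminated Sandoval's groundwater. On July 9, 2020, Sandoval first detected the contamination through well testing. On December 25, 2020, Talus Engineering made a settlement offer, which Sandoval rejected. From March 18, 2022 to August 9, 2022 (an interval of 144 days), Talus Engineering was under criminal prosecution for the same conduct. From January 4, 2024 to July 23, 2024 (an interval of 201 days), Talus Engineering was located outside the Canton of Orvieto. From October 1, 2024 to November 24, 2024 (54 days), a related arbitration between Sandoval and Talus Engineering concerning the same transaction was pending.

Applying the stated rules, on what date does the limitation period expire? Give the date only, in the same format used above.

March 21, 2025

Accrual is tied to discovery, so the period began on July 9, 2020 rather than on February 4, 2020 when the act occurred.
Adding the 4 years base period to July 9, 2020 gives a deadline of July 9, 2024, before any tolling.
The defendant's absence from the jurisdiction from January 4, 2024 to July 23, 2024 tolled the period for 201 days, extending the deadline to January 26, 2025.
The period was tolled for 54 days by the pending related arbitration (October 1, 2024 to November 24, 2024), pushing the deadline to March 21, 2025.
No stated provision tolls the period for a criminal prosecution, so the interval from March 18, 2022 to August 9, 2022 has no effect on the deadline.
Nothing else in the chronology tolls or restarts the period.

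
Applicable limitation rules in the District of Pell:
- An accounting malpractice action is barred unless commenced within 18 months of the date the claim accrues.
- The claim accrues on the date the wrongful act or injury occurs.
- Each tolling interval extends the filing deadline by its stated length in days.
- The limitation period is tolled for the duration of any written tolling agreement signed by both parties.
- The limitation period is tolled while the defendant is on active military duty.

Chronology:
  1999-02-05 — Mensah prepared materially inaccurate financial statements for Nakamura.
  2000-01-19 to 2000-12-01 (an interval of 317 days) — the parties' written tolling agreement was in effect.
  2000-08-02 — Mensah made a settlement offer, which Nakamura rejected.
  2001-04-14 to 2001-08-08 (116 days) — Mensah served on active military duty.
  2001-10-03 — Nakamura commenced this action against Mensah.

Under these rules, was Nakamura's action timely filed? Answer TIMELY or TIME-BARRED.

The claim accrued on 1999-02-05, the date of the act.
The untolled deadline — 18 months after 1999-02-05 — is 2000-08-05.
The written tolling agreement from 2000-01-19 to 2000-12-01 tolled the period for 317 days, extending the deadline to 2001-06-18.
The defendant's active military service from 2001-04-14 to 2001-08-08 tolled the period for 116 days, extending the deadline to 2001-10-12.
Nothing else in the chronology tolls or restarts the period.
Nakamura filed on 2001-10-03, before the 2001-10-12 deadline, so the action is timely.

TIMELY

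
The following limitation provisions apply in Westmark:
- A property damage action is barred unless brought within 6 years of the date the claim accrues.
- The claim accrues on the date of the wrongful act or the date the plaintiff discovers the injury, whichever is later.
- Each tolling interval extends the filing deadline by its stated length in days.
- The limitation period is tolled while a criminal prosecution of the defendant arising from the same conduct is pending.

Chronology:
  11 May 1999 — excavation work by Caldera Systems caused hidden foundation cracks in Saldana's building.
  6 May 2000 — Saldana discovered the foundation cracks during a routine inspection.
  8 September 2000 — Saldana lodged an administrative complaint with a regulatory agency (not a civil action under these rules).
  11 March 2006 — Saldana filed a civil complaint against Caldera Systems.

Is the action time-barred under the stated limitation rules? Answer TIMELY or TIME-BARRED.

The claim accrued on 6 May 2000 — the later of the 11 May 1999 act and the 6 May 2000 discovery.
The untolled deadline — 6 years after 6 May 2000 — is 6 May 2006.
None of the other events listed affects the running of the period under the stated rules.
Filing on 11 March 2006 beat the 6 May 2006 deadline — the action is timely.

TIMELY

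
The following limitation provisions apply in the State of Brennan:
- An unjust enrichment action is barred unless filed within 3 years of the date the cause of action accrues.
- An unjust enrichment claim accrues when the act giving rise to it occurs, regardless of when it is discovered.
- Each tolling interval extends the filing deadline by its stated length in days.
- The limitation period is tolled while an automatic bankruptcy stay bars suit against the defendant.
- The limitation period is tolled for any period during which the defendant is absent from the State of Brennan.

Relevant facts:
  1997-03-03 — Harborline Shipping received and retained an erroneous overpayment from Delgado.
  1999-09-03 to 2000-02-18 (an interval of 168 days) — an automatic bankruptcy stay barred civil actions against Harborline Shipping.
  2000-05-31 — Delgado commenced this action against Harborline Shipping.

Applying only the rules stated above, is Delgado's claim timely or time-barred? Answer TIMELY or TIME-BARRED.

The cause of action accrued on 1997-03-03, the date of the act.
3 years from 1997-03-03 is 2000-03-03.
Because the automatic bankruptcy stay ran from 1999-09-03 to 2000-02-18, the deadline is extended by 168 days to 2000-08-18.
Delgado filed on 2000-05-31, before the 2000-08-18 deadline, so the action is timely.

TIMELY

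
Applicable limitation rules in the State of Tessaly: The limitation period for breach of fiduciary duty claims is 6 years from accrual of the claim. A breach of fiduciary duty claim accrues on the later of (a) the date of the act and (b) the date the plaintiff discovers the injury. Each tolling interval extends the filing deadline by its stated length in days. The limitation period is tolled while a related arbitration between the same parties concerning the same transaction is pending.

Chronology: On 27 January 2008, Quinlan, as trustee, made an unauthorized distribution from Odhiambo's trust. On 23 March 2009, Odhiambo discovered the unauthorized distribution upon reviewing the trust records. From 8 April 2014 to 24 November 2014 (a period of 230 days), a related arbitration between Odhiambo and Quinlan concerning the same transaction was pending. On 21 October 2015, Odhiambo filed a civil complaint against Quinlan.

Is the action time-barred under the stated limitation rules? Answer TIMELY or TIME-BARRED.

Taking the later of the act (27 January 2008) and discovery (23 March 2009), the claim accrued on 23 March 2009.
Adding the 6 years base period to 23 March 2009 gives a deadline of 23 March 2015, before any tolling.
Because the pending related arbitration ran from 8 April 2014 to 24 November 2014, the deadline is extended by 230 days to 8 November 2015.
The 21 October 2015 filing precedes the 8 November 2015 deadline; the claim is timely.

TIMELY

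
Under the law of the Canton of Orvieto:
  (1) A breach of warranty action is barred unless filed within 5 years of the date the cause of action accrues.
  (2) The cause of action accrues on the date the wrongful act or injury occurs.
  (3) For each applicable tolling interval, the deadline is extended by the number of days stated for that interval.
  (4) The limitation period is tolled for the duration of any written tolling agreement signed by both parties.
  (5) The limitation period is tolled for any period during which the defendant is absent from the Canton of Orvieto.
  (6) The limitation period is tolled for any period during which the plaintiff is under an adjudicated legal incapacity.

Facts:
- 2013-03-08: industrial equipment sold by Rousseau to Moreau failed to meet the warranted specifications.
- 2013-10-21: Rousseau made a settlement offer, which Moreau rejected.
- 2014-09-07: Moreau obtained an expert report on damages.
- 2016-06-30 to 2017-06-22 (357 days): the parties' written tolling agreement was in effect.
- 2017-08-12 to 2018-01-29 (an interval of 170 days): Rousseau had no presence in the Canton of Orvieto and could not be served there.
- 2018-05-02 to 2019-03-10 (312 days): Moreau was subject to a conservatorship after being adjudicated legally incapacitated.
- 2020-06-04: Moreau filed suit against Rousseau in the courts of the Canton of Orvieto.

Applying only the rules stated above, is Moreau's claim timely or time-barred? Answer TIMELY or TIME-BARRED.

TIMELY

The claim accrued on 2013-03-08, when the wrongful act occurred.
Adding the 5 years base period to 2013-03-08 gives a deadline of 2018-03-08, before any tolling.
The period was tolled for 357 days by the written tolling agreement (2016-06-30 to 2017-06-22), pushing the deadline to 2019-02-28.
The defendant's absence from the jurisdiction from 2017-08-12 to 2018-01-29 tolled the period for 170 days, extending the deadline to 2019-08-17.
The period was tolled for 312 days by the plaintiff's legal incapacity (2018-05-02 to 2019-03-10), pushing the deadline to 2020-06-24.
The other events in the timeline have no effect on the limitation period under the stated rules.
Filing on 2020-06-04 beat the 2020-06-24 deadline — the action is timely.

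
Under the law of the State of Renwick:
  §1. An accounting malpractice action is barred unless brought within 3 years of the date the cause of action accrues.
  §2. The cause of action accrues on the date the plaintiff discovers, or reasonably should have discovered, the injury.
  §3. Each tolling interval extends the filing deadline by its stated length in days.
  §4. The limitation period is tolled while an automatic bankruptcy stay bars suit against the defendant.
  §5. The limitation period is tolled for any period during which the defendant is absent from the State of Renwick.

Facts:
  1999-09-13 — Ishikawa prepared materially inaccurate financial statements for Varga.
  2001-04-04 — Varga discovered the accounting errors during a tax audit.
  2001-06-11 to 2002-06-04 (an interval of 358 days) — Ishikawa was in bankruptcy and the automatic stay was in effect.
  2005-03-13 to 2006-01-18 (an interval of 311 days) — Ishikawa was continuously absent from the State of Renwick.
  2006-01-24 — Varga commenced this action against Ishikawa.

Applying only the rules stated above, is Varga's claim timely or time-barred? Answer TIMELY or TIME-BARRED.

TIMELY

Accrual is tied to discovery, so the period began on 2001-04-04 rather than on 1999-09-13 when the act occurred.
3 years from 2001-04-04 is 2004-04-04.
Because the automatic bankruptcy stay ran from 2001-06-11 to 2002-06-04, the deadline is extended by 358 days to 2005-03-28.
The defendant's absence from the jurisdiction from 2005-03-13 to 2006-01-18 tolled the period for 311 days, extending the deadline to 2006-02-02.
Varga filed on 2006-01-24, before the 2006-02-02 deadline, so the action is timely.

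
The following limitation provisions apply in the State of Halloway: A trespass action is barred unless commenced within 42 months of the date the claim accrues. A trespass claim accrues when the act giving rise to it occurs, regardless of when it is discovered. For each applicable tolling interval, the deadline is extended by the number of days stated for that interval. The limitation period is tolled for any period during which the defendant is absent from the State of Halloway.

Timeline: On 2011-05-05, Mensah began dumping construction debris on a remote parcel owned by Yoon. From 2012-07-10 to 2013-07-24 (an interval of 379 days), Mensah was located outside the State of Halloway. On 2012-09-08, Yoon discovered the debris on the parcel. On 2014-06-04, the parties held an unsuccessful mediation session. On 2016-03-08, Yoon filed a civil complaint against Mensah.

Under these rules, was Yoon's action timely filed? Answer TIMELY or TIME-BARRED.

Accrual is governed by the date of the act, so the period began to run on 2011-05-05; the later discovery on 2012-09-08 is irrelevant under the stated rule.
42 months from 2011-05-05 is 2014-11-05.
The period was tolled for 379 days by the defendant's absence from the jurisdiction (2012-07-10 to 2013-07-24), pushing the deadline to 2015-11-19.
Nothing else in the chronology tolls or restarts the period.
Filing on 2016-03-08 missed the 2015-11-19 deadline — the action is time-barred.

TIME-BARRED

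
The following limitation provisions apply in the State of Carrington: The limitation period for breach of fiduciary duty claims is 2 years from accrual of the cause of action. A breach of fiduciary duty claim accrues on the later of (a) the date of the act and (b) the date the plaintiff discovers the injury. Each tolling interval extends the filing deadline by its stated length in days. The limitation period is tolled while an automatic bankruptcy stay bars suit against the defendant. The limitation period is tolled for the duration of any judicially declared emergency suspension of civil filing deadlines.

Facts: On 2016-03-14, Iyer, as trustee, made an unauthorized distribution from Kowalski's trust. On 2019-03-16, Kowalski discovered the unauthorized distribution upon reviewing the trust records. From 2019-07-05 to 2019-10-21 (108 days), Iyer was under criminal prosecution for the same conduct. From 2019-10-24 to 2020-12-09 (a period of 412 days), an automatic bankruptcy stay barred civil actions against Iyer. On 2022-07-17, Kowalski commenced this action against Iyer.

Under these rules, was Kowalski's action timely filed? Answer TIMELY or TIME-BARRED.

TIME-BARRED

Because discovery on 2019-03-16 post-dates the 2016-03-14 act, accrual under the later-of rule falls on 2019-03-16.
2 years from 2019-03-16 is 2021-03-16.
The period was tolled for 412 days by the automatic bankruptcy stay (2019-10-24 to 2020-12-09), pushing the deadline to 2022-05-02.
The pending criminal prosecution from 2019-07-05 to 2019-10-21 does not toll the period, because no stated rule makes a criminal prosecution a tolling event.
The 2022-07-17 filing falls after the 2022-05-02 deadline; the claim is time-barred.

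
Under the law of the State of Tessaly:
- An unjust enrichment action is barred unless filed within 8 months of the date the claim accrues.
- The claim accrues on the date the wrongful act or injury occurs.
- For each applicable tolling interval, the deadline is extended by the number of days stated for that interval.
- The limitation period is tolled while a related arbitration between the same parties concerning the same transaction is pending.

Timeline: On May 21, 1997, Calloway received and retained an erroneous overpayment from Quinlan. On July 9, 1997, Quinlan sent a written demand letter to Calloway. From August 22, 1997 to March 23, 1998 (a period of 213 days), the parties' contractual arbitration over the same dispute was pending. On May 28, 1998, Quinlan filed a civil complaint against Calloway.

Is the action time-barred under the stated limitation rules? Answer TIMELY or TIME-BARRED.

TIMELY

The limitation period began to run on May 21, 1997.
Adding the 8 months base period to May 21, 1997 gives a deadline of January 21, 1998, before any tolling.
Because the pending related arbitration ran from August 22, 1997 to March 23, 1998, the deadline is extended by 213 days to August 22, 1998.
None of the other events listed affects the running of the period under the stated rules.
Filing on May 28, 1998 beat the August 22, 1998 deadline — the action is timely.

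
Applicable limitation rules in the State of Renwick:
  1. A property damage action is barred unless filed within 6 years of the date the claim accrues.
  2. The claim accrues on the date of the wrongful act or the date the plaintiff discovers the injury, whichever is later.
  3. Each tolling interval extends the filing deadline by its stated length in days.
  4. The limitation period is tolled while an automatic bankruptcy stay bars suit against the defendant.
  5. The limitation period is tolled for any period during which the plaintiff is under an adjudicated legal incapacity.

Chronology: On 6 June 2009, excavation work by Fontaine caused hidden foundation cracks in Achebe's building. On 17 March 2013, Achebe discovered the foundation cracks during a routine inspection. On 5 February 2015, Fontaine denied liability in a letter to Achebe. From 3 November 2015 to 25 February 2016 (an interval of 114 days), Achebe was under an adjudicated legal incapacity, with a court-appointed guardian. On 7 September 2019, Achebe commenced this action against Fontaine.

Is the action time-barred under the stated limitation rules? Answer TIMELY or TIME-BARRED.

TIME-BARRED

Because discovery on 17 March 2013 post-dates the 6 June 2009 act, accrual under the later-of rule falls on 17 March 2013.
Adding the 6 years base period to 17 March 2013 gives a deadline of 17 March 2019, before any tolling.
Because the plaintiff's legal incapacity ran from 3 November 2015 to 25 February 2016, the deadline is extended by 114 days to 9 July 2019.
None of the other events listed affects the running of the period under the stated rules.
Filing on 7 September 2019 missed the 9 July 2019 deadline — the action is time-barred.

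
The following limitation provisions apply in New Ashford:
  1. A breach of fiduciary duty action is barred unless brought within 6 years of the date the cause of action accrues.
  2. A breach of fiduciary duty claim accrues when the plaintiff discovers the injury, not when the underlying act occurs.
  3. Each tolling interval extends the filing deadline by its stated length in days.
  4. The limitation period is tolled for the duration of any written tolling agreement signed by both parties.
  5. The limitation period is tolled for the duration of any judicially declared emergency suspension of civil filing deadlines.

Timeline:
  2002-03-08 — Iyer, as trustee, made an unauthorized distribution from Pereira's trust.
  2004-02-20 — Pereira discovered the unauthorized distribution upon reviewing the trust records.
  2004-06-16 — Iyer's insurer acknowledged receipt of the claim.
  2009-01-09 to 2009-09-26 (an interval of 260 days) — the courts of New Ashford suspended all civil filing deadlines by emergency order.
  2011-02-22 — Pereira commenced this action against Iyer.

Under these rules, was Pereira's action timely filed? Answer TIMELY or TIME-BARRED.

The claim did not accrue until Pereira discovered the injury on 2004-02-20; the 2002-03-08 act date does not start the clock under the stated rule.
6 years from 2004-02-20 is 2010-02-20.
The period was tolled for 260 days by the emergency suspension of filing deadlines (2009-01-09 to 2009-09-26), pushing the deadline to 2010-11-07.
Nothing else in the chronology tolls or restarts the period.
Pereira filed on 2011-02-22, after the 2010-11-07 deadline, so the action is time-barred.

TIME-BARRED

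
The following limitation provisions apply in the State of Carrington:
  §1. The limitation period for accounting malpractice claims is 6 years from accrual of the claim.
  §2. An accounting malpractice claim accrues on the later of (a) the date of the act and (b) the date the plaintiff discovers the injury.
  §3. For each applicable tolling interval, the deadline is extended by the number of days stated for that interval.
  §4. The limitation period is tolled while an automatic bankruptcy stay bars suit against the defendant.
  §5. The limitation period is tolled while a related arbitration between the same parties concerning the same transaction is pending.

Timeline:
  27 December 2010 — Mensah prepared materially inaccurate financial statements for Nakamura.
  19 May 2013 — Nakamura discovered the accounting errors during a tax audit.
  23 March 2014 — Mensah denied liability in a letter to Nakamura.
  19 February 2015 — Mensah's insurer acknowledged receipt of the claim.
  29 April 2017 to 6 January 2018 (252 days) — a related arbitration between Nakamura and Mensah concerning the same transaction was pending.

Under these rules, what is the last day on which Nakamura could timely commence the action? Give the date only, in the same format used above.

The claim accrued on 19 May 2013 — the later of the 27 December 2010 act and the 19 May 2013 discovery.
6 years from 19 May 2013 is 19 May 2019.
Because the pending related arbitration ran from 29 April 2017 to 6 January 2018, the deadline is extended by 252 days to 26 January 2020.
The other events in the timeline have no effect on the limitation period under the stated rules.

26 January 2020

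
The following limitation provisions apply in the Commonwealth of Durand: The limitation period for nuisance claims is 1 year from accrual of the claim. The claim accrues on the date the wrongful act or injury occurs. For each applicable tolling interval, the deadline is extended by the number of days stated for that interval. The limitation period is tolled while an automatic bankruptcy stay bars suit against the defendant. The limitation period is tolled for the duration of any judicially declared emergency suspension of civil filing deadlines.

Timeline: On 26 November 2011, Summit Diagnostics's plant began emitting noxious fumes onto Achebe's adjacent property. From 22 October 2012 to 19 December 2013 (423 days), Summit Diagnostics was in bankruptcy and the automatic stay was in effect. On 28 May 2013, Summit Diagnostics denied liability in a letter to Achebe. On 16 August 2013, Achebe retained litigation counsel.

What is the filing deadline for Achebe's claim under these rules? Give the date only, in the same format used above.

23 January 2014

The claim accrued on 26 November 2011, when the wrongful act occurred.
Adding the 1 year base period to 26 November 2011 gives a deadline of 26 November 2012, before any tolling.
The period was tolled for 423 days by the automatic bankruptcy stay (22 October 2012 to 19 December 2013), pushing the deadline to 23 January 2014.
Nothing else in the chronology tolls or restarts the period.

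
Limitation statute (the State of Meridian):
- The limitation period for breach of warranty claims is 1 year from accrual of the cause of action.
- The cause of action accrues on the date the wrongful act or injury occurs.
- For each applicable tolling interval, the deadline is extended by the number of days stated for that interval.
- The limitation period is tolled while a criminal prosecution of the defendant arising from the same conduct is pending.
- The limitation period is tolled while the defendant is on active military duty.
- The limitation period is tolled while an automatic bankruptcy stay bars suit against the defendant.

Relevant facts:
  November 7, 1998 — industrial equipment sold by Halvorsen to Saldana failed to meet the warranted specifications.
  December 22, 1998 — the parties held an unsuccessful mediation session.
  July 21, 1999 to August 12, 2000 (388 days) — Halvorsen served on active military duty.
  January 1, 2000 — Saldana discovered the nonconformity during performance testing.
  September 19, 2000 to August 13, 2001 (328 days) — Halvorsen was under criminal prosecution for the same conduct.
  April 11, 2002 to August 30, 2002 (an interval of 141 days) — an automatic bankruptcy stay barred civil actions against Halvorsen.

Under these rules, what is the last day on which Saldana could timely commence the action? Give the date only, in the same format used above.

October 23, 2001

The claim accrued on November 7, 1998, when the wrongful act occurred; under the stated occurrence rule the January 1, 2000 discovery does not delay accrual.
1 year from November 7, 1998 is November 7, 1999.
Because the defendant's active military service ran from July 21, 1999 to August 12, 2000, the deadline is extended by 388 days to November 29, 2000.
Because the pending criminal prosecution ran from September 19, 2000 to August 13, 2001, the deadline is extended by 328 days to October 23, 2001.
The automatic bankruptcy stay starting April 11, 2002 came too late — the period had run on October 23, 2001 — and so does not extend the deadline.
Nothing else in the chronology tolls or restarts the period.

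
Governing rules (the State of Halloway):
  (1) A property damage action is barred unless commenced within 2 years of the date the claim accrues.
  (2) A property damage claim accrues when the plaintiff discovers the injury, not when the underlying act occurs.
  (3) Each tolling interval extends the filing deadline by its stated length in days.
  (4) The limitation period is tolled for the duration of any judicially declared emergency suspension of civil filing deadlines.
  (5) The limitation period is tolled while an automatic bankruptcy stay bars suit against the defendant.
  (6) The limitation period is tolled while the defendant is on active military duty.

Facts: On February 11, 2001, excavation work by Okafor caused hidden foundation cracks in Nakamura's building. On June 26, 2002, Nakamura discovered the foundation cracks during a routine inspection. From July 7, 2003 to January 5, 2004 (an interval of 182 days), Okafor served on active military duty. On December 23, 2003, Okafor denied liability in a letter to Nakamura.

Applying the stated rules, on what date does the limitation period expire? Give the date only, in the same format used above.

December 25, 2004

Accrual is tied to discovery, so the period began on June 26, 2002 rather than on February 11, 2001 when the act occurred.
2 years from June 26, 2002 is June 26, 2004.
The period was tolled for 182 days by the defendant's active military service (July 7, 2003 to January 5, 2004), pushing the deadline to December 25, 2004.
None of the other events listed affects the running of the period under the stated rules.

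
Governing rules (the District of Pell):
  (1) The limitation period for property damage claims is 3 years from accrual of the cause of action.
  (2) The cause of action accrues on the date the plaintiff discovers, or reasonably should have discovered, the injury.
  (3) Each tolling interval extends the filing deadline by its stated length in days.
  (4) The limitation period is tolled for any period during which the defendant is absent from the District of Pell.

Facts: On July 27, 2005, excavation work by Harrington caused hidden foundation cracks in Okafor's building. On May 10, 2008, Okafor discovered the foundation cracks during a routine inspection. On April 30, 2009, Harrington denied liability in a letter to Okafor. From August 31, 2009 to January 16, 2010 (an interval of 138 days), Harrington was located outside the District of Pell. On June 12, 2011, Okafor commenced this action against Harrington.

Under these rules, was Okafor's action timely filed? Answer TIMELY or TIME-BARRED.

Accrual is tied to discovery, so the period began on May 10, 2008 rather than on July 27, 2005 when the act occurred.
Adding the 3 years base period to May 10, 2008 gives a deadline of May 10, 2011, before any tolling.
The defendant's absence from the jurisdiction from August 31, 2009 to January 16, 2010 tolled the period for 138 days, extending the deadline to September 25, 2011.
Nothing else in the chronology tolls or restarts the period.
Filing on June 12, 2011 beat the September 25, 2011 deadline — the action is timely.

TIMELY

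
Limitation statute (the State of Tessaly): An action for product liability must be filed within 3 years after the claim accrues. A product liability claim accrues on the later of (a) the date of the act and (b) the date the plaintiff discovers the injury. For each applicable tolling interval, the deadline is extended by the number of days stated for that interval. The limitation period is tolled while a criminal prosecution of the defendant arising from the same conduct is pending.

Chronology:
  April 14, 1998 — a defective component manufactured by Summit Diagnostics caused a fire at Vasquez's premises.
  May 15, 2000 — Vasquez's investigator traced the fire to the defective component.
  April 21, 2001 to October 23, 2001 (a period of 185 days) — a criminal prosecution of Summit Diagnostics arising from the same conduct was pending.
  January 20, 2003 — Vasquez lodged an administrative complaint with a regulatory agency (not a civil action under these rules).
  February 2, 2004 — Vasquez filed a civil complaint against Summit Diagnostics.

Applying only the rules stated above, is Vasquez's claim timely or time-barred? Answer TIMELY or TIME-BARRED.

Because discovery on May 15, 2000 post-dates the April 14, 1998 act, accrual under the later-of rule falls on May 15, 2000.
The untolled deadline — 3 years after May 15, 2000 — is May 15, 2003.
Because the pending criminal prosecution ran from April 21, 2001 to October 23, 2001, the deadline is extended by 185 days to November 16, 2003.
None of the other events listed affects the running of the period under the stated rules.
Vasquez filed on February 2, 2004, after the November 16, 2003 deadline, so the action is time-barred.

TIME-BARRED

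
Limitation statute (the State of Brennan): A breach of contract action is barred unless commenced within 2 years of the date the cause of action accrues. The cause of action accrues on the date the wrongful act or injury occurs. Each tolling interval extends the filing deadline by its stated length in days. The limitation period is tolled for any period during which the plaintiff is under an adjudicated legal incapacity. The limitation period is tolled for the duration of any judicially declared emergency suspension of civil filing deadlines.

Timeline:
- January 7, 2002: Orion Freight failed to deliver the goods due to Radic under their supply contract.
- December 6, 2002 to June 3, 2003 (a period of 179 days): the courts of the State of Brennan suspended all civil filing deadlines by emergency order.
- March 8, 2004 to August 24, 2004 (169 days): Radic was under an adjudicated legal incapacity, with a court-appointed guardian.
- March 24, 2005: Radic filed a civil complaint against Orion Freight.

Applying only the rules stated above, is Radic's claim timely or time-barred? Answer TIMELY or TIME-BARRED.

TIME-BARRED

The cause of action accrued on January 7, 2002, the date of the act.
Adding the 2 years base period to January 7, 2002 gives a deadline of January 7, 2004, before any tolling.
The emergency suspension of filing deadlines from December 6, 2002 to June 3, 2003 tolled the period for 179 days, extending the deadline to July 4, 2004.
The plaintiff's legal incapacity from March 8, 2004 to August 24, 2004 tolled the period for 169 days, extending the deadline to December 20, 2004.
The March 24, 2005 filing falls after the December 20, 2004 deadline; the claim is time-barred.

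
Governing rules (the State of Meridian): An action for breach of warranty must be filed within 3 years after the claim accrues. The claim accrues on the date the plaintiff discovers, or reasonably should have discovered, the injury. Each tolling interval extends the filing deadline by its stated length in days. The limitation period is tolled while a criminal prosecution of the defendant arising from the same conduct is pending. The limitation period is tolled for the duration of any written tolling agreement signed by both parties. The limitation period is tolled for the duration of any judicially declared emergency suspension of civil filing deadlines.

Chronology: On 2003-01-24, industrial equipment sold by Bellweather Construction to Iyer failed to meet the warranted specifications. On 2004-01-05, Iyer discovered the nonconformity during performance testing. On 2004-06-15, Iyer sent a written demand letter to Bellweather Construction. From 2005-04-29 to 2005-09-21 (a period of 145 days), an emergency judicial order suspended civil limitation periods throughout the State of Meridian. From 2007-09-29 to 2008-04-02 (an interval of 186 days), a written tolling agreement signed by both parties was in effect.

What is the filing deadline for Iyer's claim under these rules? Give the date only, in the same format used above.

2007-05-30

Under the discovery rule, the claim accrued on 2004-01-05, when Iyer discovered the injury — not on the 2003-01-24 date of the underlying act.
3 years from 2004-01-05 is 2007-01-05.
Because the emergency suspension of filing deadlines ran from 2005-04-29 to 2005-09-21, the deadline is extended by 145 days to 2007-05-30.
By the time the written tolling agreement began on 2007-09-29, the limitation period had already expired on 2007-05-30; that interval cannot revive it.
Nothing else in the chronology tolls or restarts the period.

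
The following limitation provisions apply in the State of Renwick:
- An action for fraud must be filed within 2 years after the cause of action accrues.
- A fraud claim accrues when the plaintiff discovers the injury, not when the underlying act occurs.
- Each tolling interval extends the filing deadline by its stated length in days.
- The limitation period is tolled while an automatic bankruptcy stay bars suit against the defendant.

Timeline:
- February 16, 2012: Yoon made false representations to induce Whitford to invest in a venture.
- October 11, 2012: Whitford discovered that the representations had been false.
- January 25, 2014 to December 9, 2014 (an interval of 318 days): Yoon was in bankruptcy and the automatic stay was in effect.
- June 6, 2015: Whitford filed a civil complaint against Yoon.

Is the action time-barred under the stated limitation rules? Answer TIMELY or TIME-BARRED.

TIMELY

Accrual is tied to discovery, so the period began on October 11, 2012 rather than on February 16, 2012 when the act occurred.
Adding the 2 years base period to October 11, 2012 gives a deadline of October 11, 2014, before any tolling.
The automatic bankruptcy stay from January 25, 2014 to December 9, 2014 tolled the period for 318 days, extending the deadline to August 25, 2015.
Whitford filed on June 6, 2015, before the August 25, 2015 deadline, so the action is timely.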